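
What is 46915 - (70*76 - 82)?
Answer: 41677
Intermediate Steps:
46915 - (70*76 - 82) = 46915 - (5320 - 82) = 46915 - 1*5238 = 46915 - 5238 = 41677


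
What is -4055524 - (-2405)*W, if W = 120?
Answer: -3766924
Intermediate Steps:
-4055524 - (-2405)*W = -4055524 - (-2405)*120 = -4055524 - 1*(-288600) = -4055524 + 288600 = -3766924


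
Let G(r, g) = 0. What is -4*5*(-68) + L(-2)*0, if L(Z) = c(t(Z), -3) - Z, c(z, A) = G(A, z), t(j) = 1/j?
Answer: 1360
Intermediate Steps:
c(z, A) = 0
L(Z) = -Z (L(Z) = 0 - Z = -Z)
-4*5*(-68) + L(-2)*0 = -4*5*(-68) - 1*(-2)*0 = -20*(-68) + 2*0 = 1360 + 0 = 1360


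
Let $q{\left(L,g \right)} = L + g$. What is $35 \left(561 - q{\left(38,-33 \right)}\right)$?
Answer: $19460$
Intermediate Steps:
$35 \left(561 - q{\left(38,-33 \right)}\right) = 35 \left(561 - \left(38 - 33\right)\right) = 35 \left(561 - 5\right) = 35 \cdot 556 = 19460$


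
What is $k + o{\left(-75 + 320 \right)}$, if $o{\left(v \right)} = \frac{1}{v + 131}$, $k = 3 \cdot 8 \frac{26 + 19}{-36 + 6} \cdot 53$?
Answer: $- \frac{717407}{376} \approx -1908.0$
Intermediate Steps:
$k = -1908$ ($k = 24 \frac{45}{-30} \cdot 53 = 24 \cdot 45 \left(- \frac{1}{30}\right) 53 = 24 \left(- \frac{3}{2}\right) 53 = \left(-36\right) 53 = -1908$)
$o{\left(v \right)} = \frac{1}{131 + v}$
$k + o{\left(-75 + 320 \right)} = -1908 + \frac{1}{131 + \left(-75 + 320\right)} = -1908 + \frac{1}{131 + 245} = -1908 + \frac{1}{376} = - \frac{717407}{376}$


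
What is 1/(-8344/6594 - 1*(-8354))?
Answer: 471/3934138 ≈ 0.00011972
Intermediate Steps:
1/(-8344/6594 - 1*(-8354)) = 1/(-8344*1/6594 + 8354) = 1/(-596/471 + 8354) = 1/(3934138/471) = 471/3934138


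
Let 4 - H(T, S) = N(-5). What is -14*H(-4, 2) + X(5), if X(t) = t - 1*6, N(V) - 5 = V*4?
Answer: -267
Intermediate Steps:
N(V) = 5 + 4*V (N(V) = 5 + V*4 = 5 + 4*V)
X(t) = -6 + t (X(t) = t - 6 = -6 + t)
H(T, S) = 19 (H(T, S) = 4 - (5 + 4*(-5)) = 4 - (5 - 20) = 4 - 1*(-15) = 4 + 15 = 19)
-14*H(-4, 2) + X(5) = -14*19 + (-6 + 5) = -266 - 1 = -267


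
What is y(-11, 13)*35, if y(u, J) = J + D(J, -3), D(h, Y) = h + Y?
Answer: 805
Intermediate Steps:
D(h, Y) = Y + h
y(u, J) = -3 + 2*J (y(u, J) = J + (-3 + J) = -3 + 2*J)
y(-11, 13)*35 = (-3 + 2*13)*35 = (-3 + 26)*35 = 23*35 = 805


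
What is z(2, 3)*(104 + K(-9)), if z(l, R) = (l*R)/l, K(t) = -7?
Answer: 291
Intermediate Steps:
z(l, R) = R (z(l, R) = (R*l)/l = R)
z(2, 3)*(104 + K(-9)) = 3*(104 - 7) = 3*97 = 291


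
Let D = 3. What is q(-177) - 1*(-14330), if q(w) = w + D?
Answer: 14156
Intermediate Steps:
q(w) = 3 + w (q(w) = w + 3 = 3 + w)
q(-177) - 1*(-14330) = (3 - 177) - 1*(-14330) = -174 + 14330 = 14156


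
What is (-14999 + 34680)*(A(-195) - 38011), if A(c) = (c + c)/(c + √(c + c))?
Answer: -147366939137/197 + 39362*I*√390/197 ≈ -7.4806e+8 + 3945.9*I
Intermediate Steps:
A(c) = 2*c/(c + √2*√c) (A(c) = (2*c)/(c + √(2*c)) = (2*c)/(c + √2*√c) = 2*c/(c + √2*√c))
(-14999 + 34680)*(A(-195) - 38011) = (-14999 + 34680)*(2*(-195)/(-195 + √2*√(-195)) - 38011) = 19681*(2*(-195)/(-195 + √2*(I*√195)) - 38011) = 19681*(2*(-195)/(-195 + I*√390) - 38011) = 19681*(-390/(-195 + I*√390) - 38011) = 19681*(-38011 - 390/(-195 + I*√390)) = -748094491 - 7675590/(-195 + I*√390)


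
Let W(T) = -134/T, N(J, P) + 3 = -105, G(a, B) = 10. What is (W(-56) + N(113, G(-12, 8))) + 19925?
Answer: 554943/28 ≈ 19819.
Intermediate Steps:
N(J, P) = -108 (N(J, P) = -3 - 105 = -108)
(W(-56) + N(113, G(-12, 8))) + 19925 = (-134/(-56) - 108) + 19925 = (-134*(-1/56) - 108) + 19925 = (67/28 - 108) + 19925 = -2957/28 + 19925 = 554943/28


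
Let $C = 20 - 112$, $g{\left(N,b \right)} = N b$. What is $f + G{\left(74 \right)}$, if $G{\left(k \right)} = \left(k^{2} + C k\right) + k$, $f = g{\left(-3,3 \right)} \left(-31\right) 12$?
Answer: $2090$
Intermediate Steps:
$f = 3348$ ($f = \left(-3\right) 3 \left(-31\right) 12 = \left(-9\right) \left(-31\right) 12 = 279 \cdot 12 = 3348$)
$C = -92$
$G{\left(k \right)} = k^{2} - 91 k$ ($G{\left(k \right)} = \left(k^{2} - 92 k\right) + k = k^{2} - 91 k$)
$f + G{\left(74 \right)} = 3348 + 74 \left(-91 + 74\right) = 3348 + 74 \left(-17\right) = 3348 - 1258 = 2090$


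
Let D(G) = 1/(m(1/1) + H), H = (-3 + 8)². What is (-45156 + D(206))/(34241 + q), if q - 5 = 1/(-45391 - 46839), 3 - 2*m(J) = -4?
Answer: -237389874700/180034989003 ≈ -1.3186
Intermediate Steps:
m(J) = 7/2 (m(J) = 3/2 - ½*(-4) = 3/2 + 2 = 7/2)
H = 25 (H = 5² = 25)
q = 461149/92230 (q = 5 + 1/(-45391 - 46839) = 5 + 1/(-92230) = 5 - 1/92230 = 461149/92230 ≈ 5.0000)
D(G) = 2/57 (D(G) = 1/(7/2 + 25) = 1/(57/2) = 2/57)
(-45156 + D(206))/(34241 + q) = (-45156 + 2/57)/(34241 + 461149/92230) = -2573890/(57*3158508579/92230) = -2573890/57*92230/3158508579 = -237389874700/180034989003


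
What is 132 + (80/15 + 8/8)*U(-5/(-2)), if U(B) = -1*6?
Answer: 94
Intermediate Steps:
U(B) = -6
132 + (80/15 + 8/8)*U(-5/(-2)) = 132 + (80/15 + 8/8)*(-6) = 132 + (80*(1/15) + 8*(1/8))*(-6) = 132 + (16/3 + 1)*(-6) = 132 + (19/3)*(-6) = 132 - 38 = 94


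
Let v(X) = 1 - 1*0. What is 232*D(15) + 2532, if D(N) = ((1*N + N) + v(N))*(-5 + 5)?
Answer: 2532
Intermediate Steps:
v(X) = 1 (v(X) = 1 + 0 = 1)
D(N) = 0 (D(N) = ((1*N + N) + 1)*(-5 + 5) = ((N + N) + 1)*0 = (2*N + 1)*0 = (1 + 2*N)*0 = 0)
232*D(15) + 2532 = 232*0 + 2532 = 0 + 2532 = 2532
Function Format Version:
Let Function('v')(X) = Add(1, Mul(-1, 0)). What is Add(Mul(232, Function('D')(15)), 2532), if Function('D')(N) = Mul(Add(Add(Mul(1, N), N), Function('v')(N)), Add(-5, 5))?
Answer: 2532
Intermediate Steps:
Function('v')(X) = 1 (Function('v')(X) = Add(1, 0) = 1)
Function('D')(N) = 0 (Function('D')(N) = Mul(Add(Add(Mul(1, N), N), 1), Add(-5, 5)) = Mul(Add(Add(N, N), 1), 0) = Mul(Add(Mul(2, N), 1), 0) = Mul(Add(1, Mul(2, N)), 0) = 0)
Add(Mul(232, Function('D')(15)), 2532) = Add(Mul(232, 0), 2532) = Add(0, 2532) = 2532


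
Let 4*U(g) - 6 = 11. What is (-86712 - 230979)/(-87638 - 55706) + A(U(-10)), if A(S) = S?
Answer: 926903/143344 ≈ 6.4663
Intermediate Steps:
U(g) = 17/4 (U(g) = 3/2 + (¼)*11 = 3/2 + 11/4 = 17/4)
(-86712 - 230979)/(-87638 - 55706) + A(U(-10)) = (-86712 - 230979)/(-87638 - 55706) + 17/4 = -317691/(-143344) + 17/4 = -317691*(-1/143344) + 17/4 = 317691/143344 + 17/4 = 926903/143344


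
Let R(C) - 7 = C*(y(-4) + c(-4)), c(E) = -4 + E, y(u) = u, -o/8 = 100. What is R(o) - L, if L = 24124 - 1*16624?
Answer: 2107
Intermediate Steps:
o = -800 (o = -8*100 = -800)
L = 7500 (L = 24124 - 16624 = 7500)
R(C) = 7 - 12*C (R(C) = 7 + C*(-4 + (-4 - 4)) = 7 + C*(-4 - 8) = 7 + C*(-12) = 7 - 12*C)
R(o) - L = (7 - 12*(-800)) - 1*7500 = (7 + 9600) - 7500 = 9607 - 7500 = 2107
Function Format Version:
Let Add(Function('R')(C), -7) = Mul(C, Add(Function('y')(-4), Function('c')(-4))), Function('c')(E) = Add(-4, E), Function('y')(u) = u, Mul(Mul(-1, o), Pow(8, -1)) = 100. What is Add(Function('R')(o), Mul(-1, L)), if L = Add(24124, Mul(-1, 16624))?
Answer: 2107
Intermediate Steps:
o = -800 (o = Mul(-8, 100) = -800)
L = 7500 (L = Add(24124, -16624) = 7500)
Function('R')(C) = Add(7, Mul(-12, C)) (Function('R')(C) = Add(7, Mul(C, Add(-4, Add(-4, -4)))) = Add(7, Mul(C, Add(-4, -8))) = Add(7, Mul(C, -12)) = Add(7, Mul(-12, C)))
Add(Function('R')(o), Mul(-1, L)) = Add(Add(7, Mul(-12, -800)), Mul(-1, 7500)) = Add(Add(7, 9600), -7500) = Add(9607, -7500) = 2107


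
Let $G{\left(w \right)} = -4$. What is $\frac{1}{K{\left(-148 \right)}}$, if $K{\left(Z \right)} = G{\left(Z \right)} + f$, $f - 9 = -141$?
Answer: $- \frac{1}{136} \approx -0.0073529$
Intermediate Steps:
$f = -132$ ($f = 9 - 141 = -132$)
$K{\left(Z \right)} = -136$ ($K{\left(Z \right)} = -4 - 132 = -136$)
$\frac{1}{K{\left(-148 \right)}} = \frac{1}{-136} = - \frac{1}{136}$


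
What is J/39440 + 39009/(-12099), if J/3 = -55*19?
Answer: -105096355/31812304 ≈ -3.3036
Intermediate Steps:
J = -3135 (J = 3*(-55*19) = 3*(-1045) = -3135)
J/39440 + 39009/(-12099) = -3135/39440 + 39009/(-12099) = -3135*1/39440 + 39009*(-1/12099) = -627/7888 - 13003/4033 = -105096355/31812304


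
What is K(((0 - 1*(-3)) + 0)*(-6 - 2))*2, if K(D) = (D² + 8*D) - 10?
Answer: 748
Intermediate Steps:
K(D) = -10 + D² + 8*D
K(((0 - 1*(-3)) + 0)*(-6 - 2))*2 = (-10 + (((0 - 1*(-3)) + 0)*(-6 - 2))² + 8*(((0 - 1*(-3)) + 0)*(-6 - 2)))*2 = (-10 + (((0 + 3) + 0)*(-8))² + 8*(((0 + 3) + 0)*(-8)))*2 = (-10 + ((3 + 0)*(-8))² + 8*((3 + 0)*(-8)))*2 = (-10 + (3*(-8))² + 8*(3*(-8)))*2 = (-10 + (-24)² + 8*(-24))*2 = (-10 + 576 - 192)*2 = 374*2 = 748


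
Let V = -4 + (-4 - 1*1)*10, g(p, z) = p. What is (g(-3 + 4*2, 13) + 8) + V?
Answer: -41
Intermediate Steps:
V = -54 (V = -4 + (-4 - 1)*10 = -4 - 5*10 = -4 - 50 = -54)
(g(-3 + 4*2, 13) + 8) + V = ((-3 + 4*2) + 8) - 54 = ((-3 + 8) + 8) - 54 = (5 + 8) - 54 = 13 - 54 = -41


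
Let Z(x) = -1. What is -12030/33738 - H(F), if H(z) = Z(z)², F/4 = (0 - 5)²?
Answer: -7628/5623 ≈ -1.3566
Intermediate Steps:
F = 100 (F = 4*(0 - 5)² = 4*(-5)² = 4*25 = 100)
H(z) = 1 (H(z) = (-1)² = 1)
-12030/33738 - H(F) = -12030/33738 - 1*1 = -12030*1/33738 - 1 = -2005/5623 - 1 = -7628/5623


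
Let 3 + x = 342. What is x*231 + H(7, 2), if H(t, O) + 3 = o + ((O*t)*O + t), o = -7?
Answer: 78334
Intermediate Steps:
x = 339 (x = -3 + 342 = 339)
H(t, O) = -10 + t + t*O**2 (H(t, O) = -3 + (-7 + ((O*t)*O + t)) = -3 + (-7 + (t*O**2 + t)) = -3 + (-7 + (t + t*O**2)) = -3 + (-7 + t + t*O**2) = -10 + t + t*O**2)
x*231 + H(7, 2) = 339*231 + (-10 + 7 + 7*2**2) = 78309 + (-10 + 7 + 7*4) = 78309 + (-10 + 7 + 28) = 78309 + 25 = 78334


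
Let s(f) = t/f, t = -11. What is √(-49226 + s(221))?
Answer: 3*I*√267138833/221 ≈ 221.87*I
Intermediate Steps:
s(f) = -11/f
√(-49226 + s(221)) = √(-49226 - 11/221) = √(-10878957/221) = 3*I*√267138833/221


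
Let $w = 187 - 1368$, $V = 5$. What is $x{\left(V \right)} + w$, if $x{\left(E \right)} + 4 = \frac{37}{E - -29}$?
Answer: $- \frac{40253}{34} \approx -1183.9$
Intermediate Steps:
$w = -1181$ ($w = 187 - 1368 = -1181$)
$x{\left(E \right)} = -4 + \frac{37}{29 + E}$ ($x{\left(E \right)} = -4 + \frac{37}{E - -29} = -4 + \frac{37}{E + 29} = -4 + \frac{37}{29 + E}$)
$x{\left(V \right)} + w = \frac{-79 - 20}{29 + 5} - 1181 = \frac{-79 - 20}{34} - 1181 = \frac{1}{34} \left(-99\right) - 1181 = - \frac{99}{34} - 1181 = - \frac{40253}{34}$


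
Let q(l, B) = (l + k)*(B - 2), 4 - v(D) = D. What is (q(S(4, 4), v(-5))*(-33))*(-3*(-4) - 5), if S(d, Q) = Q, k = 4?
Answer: -12936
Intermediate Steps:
v(D) = 4 - D
q(l, B) = (-2 + B)*(4 + l) (q(l, B) = (l + 4)*(B - 2) = (4 + l)*(-2 + B) = (-2 + B)*(4 + l))
(q(S(4, 4), v(-5))*(-33))*(-3*(-4) - 5) = ((-8 - 2*4 + 4*(4 - 1*(-5)) + (4 - 1*(-5))*4)*(-33))*(-3*(-4) - 5) = ((-8 - 8 + 4*(4 + 5) + (4 + 5)*4)*(-33))*(12 - 5) = ((-8 - 8 + 4*9 + 9*4)*(-33))*7 = ((-8 - 8 + 36 + 36)*(-33))*7 = (56*(-33))*7 = -1848*7 = -12936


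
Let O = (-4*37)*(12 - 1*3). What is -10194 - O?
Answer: -8862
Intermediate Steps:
O = -1332 (O = -148*(12 - 3) = -148*9 = -1332)
-10194 - O = -10194 - 1*(-1332) = -10194 + 1332 = -8862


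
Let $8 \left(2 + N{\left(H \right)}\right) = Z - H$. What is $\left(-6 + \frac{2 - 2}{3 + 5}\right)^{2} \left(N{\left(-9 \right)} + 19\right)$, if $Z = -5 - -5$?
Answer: $\frac{1305}{2} \approx 652.5$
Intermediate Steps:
$Z = 0$ ($Z = -5 + 5 = 0$)
$N{\left(H \right)} = -2 - \frac{H}{8}$ ($N{\left(H \right)} = -2 + \frac{0 - H}{8} = -2 + \frac{\left(-1\right) H}{8} = -2 - \frac{H}{8}$)
$\left(-6 + \frac{2 - 2}{3 + 5}\right)^{2} \left(N{\left(-9 \right)} + 19\right) = \left(-6 + \frac{2 - 2}{3 + 5}\right)^{2} \left(\left(-2 - - \frac{9}{8}\right) + 19\right) = \left(-6 + \frac{0}{8}\right)^{2} \left(\left(-2 + \frac{9}{8}\right) + 19\right) = \left(-6 + 0 \cdot \frac{1}{8}\right)^{2} \left(- \frac{7}{8} + 19\right) = \left(-6 + 0\right)^{2} \cdot \frac{145}{8} = \left(-6\right)^{2} \cdot \frac{145}{8} = 36 \cdot \frac{145}{8} = \frac{1305}{2}$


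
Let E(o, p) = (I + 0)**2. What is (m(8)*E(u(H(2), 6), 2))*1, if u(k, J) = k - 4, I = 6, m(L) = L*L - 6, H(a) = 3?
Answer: 2088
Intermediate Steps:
m(L) = -6 + L**2 (m(L) = L**2 - 6 = -6 + L**2)
u(k, J) = -4 + k
E(o, p) = 36 (E(o, p) = (6 + 0)**2 = 6**2 = 36)
(m(8)*E(u(H(2), 6), 2))*1 = ((-6 + 8**2)*36)*1 = ((-6 + 64)*36)*1 = (58*36)*1 = 2088*1 = 2088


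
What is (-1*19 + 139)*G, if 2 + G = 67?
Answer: 7800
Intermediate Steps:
G = 65 (G = -2 + 67 = 65)
(-1*19 + 139)*G = (-1*19 + 139)*65 = (-19 + 139)*65 = 120*65 = 7800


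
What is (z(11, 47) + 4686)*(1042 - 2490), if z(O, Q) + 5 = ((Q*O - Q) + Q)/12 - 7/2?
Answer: -20506214/3 ≈ -6.8354e+6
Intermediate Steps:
z(O, Q) = -17/2 + O*Q/12 (z(O, Q) = -5 + (((Q*O - Q) + Q)/12 - 7/2) = -5 + (((O*Q - Q) + Q)*(1/12) - 7*½) = -5 + (((-Q + O*Q) + Q)*(1/12) - 7/2) = -5 + ((O*Q)*(1/12) - 7/2) = -5 + (O*Q/12 - 7/2) = -5 + (-7/2 + O*Q/12) = -17/2 + O*Q/12)
(z(11, 47) + 4686)*(1042 - 2490) = ((-17/2 + (1/12)*11*47) + 4686)*(1042 - 2490) = ((-17/2 + 517/12) + 4686)*(-1448) = (415/12 + 4686)*(-1448) = (56647/12)*(-1448) = -20506214/3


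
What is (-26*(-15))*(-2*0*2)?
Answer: 0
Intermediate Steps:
(-26*(-15))*(-2*0*2) = 390*(0*2) = 390*0 = 0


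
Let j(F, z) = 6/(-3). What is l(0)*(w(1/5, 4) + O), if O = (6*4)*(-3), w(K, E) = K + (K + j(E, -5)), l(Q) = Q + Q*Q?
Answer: 0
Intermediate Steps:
l(Q) = Q + Q²
j(F, z) = -2 (j(F, z) = 6*(-⅓) = -2)
w(K, E) = -2 + 2*K (w(K, E) = K + (K - 2) = K + (-2 + K) = -2 + 2*K)
O = -72 (O = 24*(-3) = -72)
l(0)*(w(1/5, 4) + O) = (0*(1 + 0))*((-2 + 2/5) - 72) = (0*1)*((-2 + 2*(⅕)) - 72) = 0*((-2 + ⅖) - 72) = 0*(-8/5 - 72) = 0*(-368/5) = 0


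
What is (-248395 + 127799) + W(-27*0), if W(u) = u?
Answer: -120596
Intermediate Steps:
(-248395 + 127799) + W(-27*0) = (-248395 + 127799) - 27*0 = -120596 + 0 = -120596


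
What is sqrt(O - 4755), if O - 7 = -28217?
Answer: I*sqrt(32965) ≈ 181.56*I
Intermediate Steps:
O = -28210 (O = 7 - 28217 = -28210)
sqrt(O - 4755) = sqrt(-28210 - 4755) = sqrt(-32965) = I*sqrt(32965)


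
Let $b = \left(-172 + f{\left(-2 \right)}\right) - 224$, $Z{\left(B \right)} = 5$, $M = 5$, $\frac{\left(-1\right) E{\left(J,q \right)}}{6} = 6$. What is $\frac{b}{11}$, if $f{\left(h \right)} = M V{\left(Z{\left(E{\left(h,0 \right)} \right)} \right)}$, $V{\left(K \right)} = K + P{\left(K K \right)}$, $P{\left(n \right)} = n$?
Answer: $- \frac{246}{11} \approx -22.364$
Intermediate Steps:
$E{\left(J,q \right)} = -36$ ($E{\left(J,q \right)} = \left(-6\right) 6 = -36$)
$V{\left(K \right)} = K + K^{2}$ ($V{\left(K \right)} = K + K K = K + K^{2}$)
$f{\left(h \right)} = 150$ ($f{\left(h \right)} = 5 \cdot 5 \left(1 + 5\right) = 5 \cdot 5 \cdot 6 = 5 \cdot 30 = 150$)
$b = -246$ ($b = \left(-172 + 150\right) - 224 = -22 - 224 = -246$)
$\frac{b}{11} = - \frac{246}{11}$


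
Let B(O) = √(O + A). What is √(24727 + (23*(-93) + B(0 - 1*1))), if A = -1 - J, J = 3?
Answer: √(22588 + I*√5) ≈ 150.29 + 0.0074*I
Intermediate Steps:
A = -4 (A = -1 - 1*3 = -1 - 3 = -4)
B(O) = √(-4 + O) (B(O) = √(O - 4) = √(-4 + O))
√(24727 + (23*(-93) + B(0 - 1*1))) = √(24727 + (23*(-93) + √(-4 + (0 - 1*1)))) = √(24727 + (-2139 + √(-4 + (0 - 1)))) = √(24727 + (-2139 + √(-4 - 1))) = √(24727 + (-2139 + √(-5))) = √(24727 + (-2139 + I*√5)) = √(22588 + I*√5)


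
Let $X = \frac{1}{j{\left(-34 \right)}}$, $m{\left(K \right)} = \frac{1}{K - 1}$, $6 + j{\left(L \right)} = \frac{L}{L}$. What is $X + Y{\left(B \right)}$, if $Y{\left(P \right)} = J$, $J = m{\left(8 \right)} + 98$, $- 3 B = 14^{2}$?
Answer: $\frac{3428}{35} \approx 97.943$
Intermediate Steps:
$j{\left(L \right)} = -5$ ($j{\left(L \right)} = -6 + \frac{L}{L} = -6 + 1 = -5$)
$m{\left(K \right)} = \frac{1}{-1 + K}$
$B = - \frac{196}{3}$ ($B = - \frac{14^{2}}{3} = \left(- \frac{1}{3}\right) 196 = - \frac{196}{3} \approx -65.333$)
$J = \frac{687}{7}$ ($J = \frac{1}{-1 + 8} + 98 = \frac{1}{7} + 98 = \frac{687}{7} \approx 98.143$)
$Y{\left(P \right)} = \frac{687}{7}$
$X = - \frac{1}{5}$ ($X = \frac{1}{-5} = - \frac{1}{5} \approx -0.2$)
$X + Y{\left(B \right)} = - \frac{1}{5} + \frac{687}{7} = \frac{3428}{35}$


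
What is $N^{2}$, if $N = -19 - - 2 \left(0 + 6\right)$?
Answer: $49$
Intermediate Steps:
$N = -7$ ($N = -19 - \left(-2\right) 6 = -19 - -12 = -19 + 12 = -7$)
$N^{2} = \left(-7\right)^{2} = 49$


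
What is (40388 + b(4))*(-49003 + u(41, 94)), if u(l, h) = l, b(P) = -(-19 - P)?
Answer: -1978603382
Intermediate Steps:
b(P) = 19 + P
(40388 + b(4))*(-49003 + u(41, 94)) = (40388 + (19 + 4))*(-49003 + 41) = (40388 + 23)*(-48962) = 40411*(-48962) = -1978603382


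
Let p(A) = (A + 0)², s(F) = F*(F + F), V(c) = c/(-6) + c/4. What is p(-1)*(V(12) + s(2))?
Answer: 9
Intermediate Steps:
V(c) = c/12 (V(c) = c*(-⅙) + c*(¼) = -c/6 + c/4 = c/12)
s(F) = 2*F² (s(F) = F*(2*F) = 2*F²)
p(A) = A²
p(-1)*(V(12) + s(2)) = (-1)²*((1/12)*12 + 2*2²) = 1*(1 + 2*4) = 1*(1 + 8) = 1*9 = 9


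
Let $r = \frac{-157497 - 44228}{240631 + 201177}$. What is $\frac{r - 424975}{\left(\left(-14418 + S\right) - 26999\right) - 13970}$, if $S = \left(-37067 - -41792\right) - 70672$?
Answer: $\frac{187757556525}{53606331872} \approx 3.5025$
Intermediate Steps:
$r = - \frac{201725}{441808} \approx -0.45659$
$S = -65947$ ($S = \left(-37067 + 41792\right) - 70672 = 4725 - 70672 = -65947$)
$\frac{r - 424975}{\left(\left(-14418 + S\right) - 26999\right) - 13970} = \frac{- \frac{201725}{441808} - 424975}{\left(\left(-14418 - 65947\right) - 26999\right) - 13970} = - \frac{187757556525}{441808 \left(\left(-80365 - 26999\right) - 13970\right)} = - \frac{187757556525}{441808 \left(-107364 - 13970\right)} = - \frac{187757556525}{441808 \left(-121334\right)} = \left(- \frac{187757556525}{441808}\right) \left(- \frac{1}{121334}\right) = \frac{187757556525}{53606331872}$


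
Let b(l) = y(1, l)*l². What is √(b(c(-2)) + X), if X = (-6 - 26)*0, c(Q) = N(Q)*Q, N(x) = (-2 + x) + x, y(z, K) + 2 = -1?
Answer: 12*I*√3 ≈ 20.785*I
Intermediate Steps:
y(z, K) = -3 (y(z, K) = -2 - 1 = -3)
N(x) = -2 + 2*x
c(Q) = Q*(-2 + 2*Q) (c(Q) = (-2 + 2*Q)*Q = Q*(-2 + 2*Q))
X = 0 (X = -32*0 = 0)
b(l) = -3*l²
√(b(c(-2)) + X) = √(-3*16*(-1 - 2)² + 0) = √(-3*(2*(-2)*(-3))² + 0) = √(-3*12² + 0) = √(-3*144 + 0) = √(-432 + 0) = √(-432) = 12*I*√3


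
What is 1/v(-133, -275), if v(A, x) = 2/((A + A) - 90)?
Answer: -178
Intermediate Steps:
v(A, x) = 2/(-90 + 2*A) (v(A, x) = 2/(2*A - 90) = 2/(-90 + 2*A))
1/v(-133, -275) = 1/(1/(-45 - 133)) = 1/(1/(-178)) = 1/(-1/178) = -178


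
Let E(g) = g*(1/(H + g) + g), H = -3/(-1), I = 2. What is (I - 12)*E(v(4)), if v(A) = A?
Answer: -1160/7 ≈ -165.71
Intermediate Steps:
H = 3 (H = -3*(-1) = 3)
E(g) = g*(g + 1/(3 + g)) (E(g) = g*(1/(3 + g) + g) = g*(g + 1/(3 + g)))
(I - 12)*E(v(4)) = (2 - 12)*(4*(1 + 4² + 3*4)/(3 + 4)) = -40*(1 + 16 + 12)/7 = -40*29/7 = -10*116/7 = -1160/7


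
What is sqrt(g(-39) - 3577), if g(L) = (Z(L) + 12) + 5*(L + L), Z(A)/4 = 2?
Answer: I*sqrt(3947) ≈ 62.825*I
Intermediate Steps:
Z(A) = 8 (Z(A) = 4*2 = 8)
g(L) = 20 + 10*L (g(L) = (8 + 12) + 5*(L + L) = 20 + 5*(2*L) = 20 + 10*L)
sqrt(g(-39) - 3577) = sqrt((20 + 10*(-39)) - 3577) = sqrt((20 - 390) - 3577) = sqrt(-370 - 3577) = sqrt(-3947) = I*sqrt(3947)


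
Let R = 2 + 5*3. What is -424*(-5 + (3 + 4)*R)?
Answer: -48336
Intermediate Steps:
R = 17 (R = 2 + 15 = 17)
-424*(-5 + (3 + 4)*R) = -424*(-5 + (3 + 4)*17) = -424*(-5 + 7*17) = -424*(-5 + 119) = -424*114 = -48336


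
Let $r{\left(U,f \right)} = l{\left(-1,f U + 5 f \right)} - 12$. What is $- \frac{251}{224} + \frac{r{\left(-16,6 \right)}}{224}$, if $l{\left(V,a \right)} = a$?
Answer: $- \frac{47}{32} \approx -1.4688$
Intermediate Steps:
$r{\left(U,f \right)} = -12 + 5 f + U f$ ($r{\left(U,f \right)} = \left(f U + 5 f\right) - 12 = \left(U f + 5 f\right) - 12 = \left(5 f + U f\right) - 12 = -12 + 5 f + U f$)
$- \frac{251}{224} + \frac{r{\left(-16,6 \right)}}{224} = - \frac{251}{224} + \frac{-12 + 6 \left(5 - 16\right)}{224} = \left(-251\right) \frac{1}{224} + \left(-12 + 6 \left(-11\right)\right) \frac{1}{224} = - \frac{251}{224} + \left(-12 - 66\right) \frac{1}{224} = - \frac{251}{224} - \frac{39}{112} = - \frac{47}{32}$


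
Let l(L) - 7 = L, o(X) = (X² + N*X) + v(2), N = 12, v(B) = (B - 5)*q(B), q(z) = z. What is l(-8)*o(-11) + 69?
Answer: 86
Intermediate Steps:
v(B) = B*(-5 + B) (v(B) = (B - 5)*B = (-5 + B)*B = B*(-5 + B))
o(X) = -6 + X² + 12*X (o(X) = (X² + 12*X) + 2*(-5 + 2) = (X² + 12*X) + 2*(-3) = (X² + 12*X) - 6 = -6 + X² + 12*X)
l(L) = 7 + L
l(-8)*o(-11) + 69 = (7 - 8)*(-6 + (-11)² + 12*(-11)) + 69 = -(-6 + 121 - 132) + 69 = -1*(-17) + 69 = 17 + 69 = 86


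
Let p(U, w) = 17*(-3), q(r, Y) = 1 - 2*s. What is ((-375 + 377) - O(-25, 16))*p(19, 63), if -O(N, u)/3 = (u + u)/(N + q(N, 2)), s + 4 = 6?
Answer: 510/7 ≈ 72.857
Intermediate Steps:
s = 2 (s = -4 + 6 = 2)
q(r, Y) = -3 (q(r, Y) = 1 - 2*2 = 1 - 4 = -3)
p(U, w) = -51
O(N, u) = -6*u/(-3 + N) (O(N, u) = -3*(u + u)/(N - 3) = -3*2*u/(-3 + N) = -6*u/(-3 + N))
((-375 + 377) - O(-25, 16))*p(19, 63) = ((-375 + 377) - (-6)*16/(-3 - 25))*(-51) = (2 - (-6)*16/(-28))*(-51) = (2 - (-6)*16*(-1)/28)*(-51) = (2 - 1*24/7)*(-51) = (2 - 24/7)*(-51) = -10/7*(-51) = 510/7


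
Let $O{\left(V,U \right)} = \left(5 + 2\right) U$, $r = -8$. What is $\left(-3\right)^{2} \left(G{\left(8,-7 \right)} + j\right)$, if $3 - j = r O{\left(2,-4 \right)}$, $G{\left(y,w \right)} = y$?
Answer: $-1917$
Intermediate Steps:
$O{\left(V,U \right)} = 7 U$
$j = -221$ ($j = 3 - - 8 \cdot 7 \left(-4\right) = 3 - \left(-8\right) \left(-28\right) = 3 - 224 = -221$)
$\left(-3\right)^{2} \left(G{\left(8,-7 \right)} + j\right) = \left(-3\right)^{2} \left(8 - 221\right) = 9 \left(-213\right) = -1917$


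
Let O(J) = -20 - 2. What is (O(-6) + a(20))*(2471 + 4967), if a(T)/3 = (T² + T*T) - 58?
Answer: 16393352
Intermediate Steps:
O(J) = -22
a(T) = -174 + 6*T² (a(T) = 3*((T² + T*T) - 58) = 3*((T² + T²) - 58) = 3*(2*T² - 58) = 3*(-58 + 2*T²) = -174 + 6*T²)
(O(-6) + a(20))*(2471 + 4967) = (-22 + (-174 + 6*20²))*(2471 + 4967) = (-22 + (-174 + 6*400))*7438 = (-22 + (-174 + 2400))*7438 = (-22 + 2226)*7438 = 2204*7438 = 16393352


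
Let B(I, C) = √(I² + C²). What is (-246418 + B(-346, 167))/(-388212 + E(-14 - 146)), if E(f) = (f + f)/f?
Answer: 123209/194105 - √147605/388210 ≈ 0.63376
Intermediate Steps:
B(I, C) = √(C² + I²)
E(f) = 2 (E(f) = (2*f)/f = 2)
(-246418 + B(-346, 167))/(-388212 + E(-14 - 146)) = (-246418 + √(167² + (-346)²))/(-388212 + 2) = (-246418 + √(27889 + 119716))/(-388210) = (-246418 + √147605)*(-1/388210) = 123209/194105 - √147605/388210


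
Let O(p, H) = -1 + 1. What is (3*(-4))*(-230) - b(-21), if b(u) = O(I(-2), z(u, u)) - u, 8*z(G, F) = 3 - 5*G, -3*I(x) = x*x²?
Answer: 2739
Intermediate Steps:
I(x) = -x³/3 (I(x) = -x*x²/3 = -x³/3)
z(G, F) = 3/8 - 5*G/8 (z(G, F) = (3 - 5*G)/8 = 3/8 - 5*G/8)
O(p, H) = 0
b(u) = -u (b(u) = 0 - u = -u)
(3*(-4))*(-230) - b(-21) = (3*(-4))*(-230) - (-1)*(-21) = -12*(-230) - 1*21 = 2760 - 21 = 2739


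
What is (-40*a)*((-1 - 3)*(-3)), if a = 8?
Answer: -3840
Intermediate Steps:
(-40*a)*((-1 - 3)*(-3)) = (-40*8)*((-1 - 3)*(-3)) = -(-1280)*(-3) = -320*12 = -3840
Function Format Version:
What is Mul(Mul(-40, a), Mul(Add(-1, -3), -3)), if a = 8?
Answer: -3840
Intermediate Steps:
Mul(Mul(-40, a), Mul(Add(-1, -3), -3)) = Mul(Mul(-40, 8), Mul(Add(-1, -3), -3)) = Mul(-320, Mul(-4, -3)) = Mul(-320, 12) = -3840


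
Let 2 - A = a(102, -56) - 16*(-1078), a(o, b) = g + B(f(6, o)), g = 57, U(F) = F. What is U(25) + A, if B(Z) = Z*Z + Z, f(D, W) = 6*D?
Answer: -18610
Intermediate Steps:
B(Z) = Z + Z² (B(Z) = Z² + Z = Z + Z²)
a(o, b) = 1389 (a(o, b) = 57 + (6*6)*(1 + 6*6) = 57 + 36*(1 + 36) = 57 + 36*37 = 57 + 1332 = 1389)
A = -18635 (A = 2 - (1389 - 16*(-1078)) = 2 - (1389 - 1*(-17248)) = 2 - (1389 + 17248) = 2 - 1*18637 = 2 - 18637 = -18635)
U(25) + A = 25 - 18635 = -18610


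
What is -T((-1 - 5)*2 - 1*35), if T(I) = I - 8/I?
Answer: 2201/47 ≈ 46.830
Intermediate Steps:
-T((-1 - 5)*2 - 1*35) = -(((-1 - 5)*2 - 1*35) - 8/((-1 - 5)*2 - 1*35)) = -((-6*2 - 35) - 8/(-6*2 - 35)) = -((-12 - 35) - 8/(-12 - 35)) = -(-47 - 8/(-47)) = -(-47 - 8*(-1/47)) = -(-47 + 8/47) = -1*(-2201/47) = 2201/47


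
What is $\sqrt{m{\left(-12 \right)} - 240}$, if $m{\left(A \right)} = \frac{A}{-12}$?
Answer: $i \sqrt{239} \approx 15.46 i$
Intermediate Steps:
$m{\left(A \right)} = - \frac{A}{12}$ ($m{\left(A \right)} = A \left(- \frac{1}{12}\right) = - \frac{A}{12}$)
$\sqrt{m{\left(-12 \right)} - 240} = \sqrt{\left(- \frac{1}{12}\right) \left(-12\right) - 240} = \sqrt{1 - 240} = \sqrt{-239} = i \sqrt{239}$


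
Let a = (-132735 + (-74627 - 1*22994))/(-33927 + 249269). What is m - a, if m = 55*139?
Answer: 823259973/107671 ≈ 7646.1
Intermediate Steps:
a = -115178/107671 (a = (-132735 + (-74627 - 22994))/215342 = (-132735 - 97621)*(1/215342) = -230356*1/215342 = -115178/107671 ≈ -1.0697)
m = 7645
m - a = 7645 - 1*(-115178/107671) = 7645 + 115178/107671 = 823259973/107671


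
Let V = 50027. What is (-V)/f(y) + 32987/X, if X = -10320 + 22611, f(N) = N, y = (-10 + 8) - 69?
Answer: 617223934/872661 ≈ 707.29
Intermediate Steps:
y = -71 (y = -2 - 69 = -71)
X = 12291
(-V)/f(y) + 32987/X = -1*50027/(-71) + 32987/12291 = -50027*(-1/71) + 32987*(1/12291) = 50027/71 + 32987/12291 = 617223934/872661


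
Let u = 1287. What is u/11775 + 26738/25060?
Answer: 11569739/9836050 ≈ 1.1763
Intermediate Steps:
u/11775 + 26738/25060 = 1287/11775 + 26738/25060 = 1287*(1/11775) + 26738*(1/25060) = 429/3925 + 13369/12530 = 11569739/9836050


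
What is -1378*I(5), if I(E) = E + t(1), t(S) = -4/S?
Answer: -1378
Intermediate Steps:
I(E) = -4 + E (I(E) = E - 4/1 = E - 4*1 = E - 4 = -4 + E)
-1378*I(5) = -1378*(-4 + 5) = -1378*1 = -1378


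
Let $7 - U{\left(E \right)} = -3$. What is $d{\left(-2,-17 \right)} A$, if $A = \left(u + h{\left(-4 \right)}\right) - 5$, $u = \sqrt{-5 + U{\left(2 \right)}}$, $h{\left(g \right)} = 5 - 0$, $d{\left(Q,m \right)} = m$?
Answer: $- 17 \sqrt{5} \approx -38.013$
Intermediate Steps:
$U{\left(E \right)} = 10$ ($U{\left(E \right)} = 7 - -3 = 7 + 3 = 10$)
$h{\left(g \right)} = 5$ ($h{\left(g \right)} = 5 + 0 = 5$)
$u = \sqrt{5}$ ($u = \sqrt{-5 + 10} = \sqrt{5} \approx 2.2361$)
$A = \sqrt{5}$ ($A = \left(\sqrt{5} + 5\right) - 5 = \left(5 + \sqrt{5}\right) - 5 = \sqrt{5} \approx 2.2361$)
$d{\left(-2,-17 \right)} A = - 17 \sqrt{5}$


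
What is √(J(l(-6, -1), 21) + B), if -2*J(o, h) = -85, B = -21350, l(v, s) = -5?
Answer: 3*I*√9470/2 ≈ 145.97*I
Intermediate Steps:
J(o, h) = 85/2 (J(o, h) = -½*(-85) = 85/2)
√(J(l(-6, -1), 21) + B) = √(85/2 - 21350) = √(-42615/2) = 3*I*√9470/2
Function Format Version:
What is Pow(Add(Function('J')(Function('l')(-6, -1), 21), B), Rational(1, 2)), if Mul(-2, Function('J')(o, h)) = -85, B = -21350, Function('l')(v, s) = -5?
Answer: Mul(Rational(3, 2), I, Pow(9470, Rational(1, 2))) ≈ Mul(145.97, I)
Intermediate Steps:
Function('J')(o, h) = Rational(85, 2) (Function('J')(o, h) = Mul(Rational(-1, 2), -85) = Rational(85, 2))
Pow(Add(Function('J')(Function('l')(-6, -1), 21), B), Rational(1, 2)) = Pow(Add(Rational(85, 2), -21350), Rational(1, 2)) = Pow(Rational(-42615, 2), Rational(1, 2)) = Mul(Rational(3, 2), I, Pow(9470, Rational(1, 2)))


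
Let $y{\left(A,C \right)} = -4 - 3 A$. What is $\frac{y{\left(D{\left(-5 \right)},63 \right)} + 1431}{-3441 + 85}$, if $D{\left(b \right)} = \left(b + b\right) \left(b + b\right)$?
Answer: $- \frac{1127}{3356} \approx -0.33582$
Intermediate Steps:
$D{\left(b \right)} = 4 b^{2}$ ($D{\left(b \right)} = 2 b 2 b = 4 b^{2}$)
$\frac{y{\left(D{\left(-5 \right)},63 \right)} + 1431}{-3441 + 85} = \frac{\left(-4 - 3 \cdot 4 \left(-5\right)^{2}\right) + 1431}{-3441 + 85} = \frac{\left(-4 - 3 \cdot 4 \cdot 25\right) + 1431}{-3356} = \left(\left(-4 - 300\right) + 1431\right) \left(- \frac{1}{3356}\right) = \left(-304 + 1431\right) \left(- \frac{1}{3356}\right) = 1127 \left(- \frac{1}{3356}\right) = - \frac{1127}{3356}$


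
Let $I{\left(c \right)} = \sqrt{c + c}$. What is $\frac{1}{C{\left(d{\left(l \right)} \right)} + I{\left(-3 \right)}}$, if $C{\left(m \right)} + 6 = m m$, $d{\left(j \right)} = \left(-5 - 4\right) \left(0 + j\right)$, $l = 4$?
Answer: $\frac{215}{277351} - \frac{i \sqrt{6}}{1664106} \approx 0.00077519 - 1.472 \cdot 10^{-6} i$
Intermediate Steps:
$d{\left(j \right)} = - 9 j$
$C{\left(m \right)} = -6 + m^{2}$ ($C{\left(m \right)} = -6 + m m = -6 + m^{2}$)
$I{\left(c \right)} = \sqrt{2} \sqrt{c}$ ($I{\left(c \right)} = \sqrt{2 c} = \sqrt{2} \sqrt{c}$)
$\frac{1}{C{\left(d{\left(l \right)} \right)} + I{\left(-3 \right)}} = \frac{1}{\left(-6 + \left(\left(-9\right) 4\right)^{2}\right) + \sqrt{2} \sqrt{-3}} = \frac{1}{\left(-6 + \left(-36\right)^{2}\right) + \sqrt{2} i \sqrt{3}} = \frac{1}{\left(-6 + 1296\right) + i \sqrt{6}} = \frac{1}{1290 + i \sqrt{6}}$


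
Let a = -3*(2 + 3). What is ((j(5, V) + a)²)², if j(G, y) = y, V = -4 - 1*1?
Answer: 160000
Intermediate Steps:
V = -5 (V = -4 - 1 = -5)
a = -15 (a = -3*5 = -15)
((j(5, V) + a)²)² = ((-5 - 15)²)² = ((-20)²)² = 400² = 160000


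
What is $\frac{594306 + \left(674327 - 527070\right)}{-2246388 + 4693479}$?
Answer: $\frac{741563}{2447091} \approx 0.30304$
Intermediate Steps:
$\frac{594306 + \left(674327 - 527070\right)}{-2246388 + 4693479} = \frac{594306 + \left(674327 - 527070\right)}{2447091} = \left(594306 + 147257\right) \frac{1}{2447091} = 741563 \cdot \frac{1}{2447091} = \frac{741563}{2447091}$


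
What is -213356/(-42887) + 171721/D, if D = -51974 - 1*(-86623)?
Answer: 1135166967/114307051 ≈ 9.9309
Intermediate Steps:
D = 34649 (D = -51974 + 86623 = 34649)
-213356/(-42887) + 171721/D = -213356/(-42887) + 171721/34649 = -213356*(-1/42887) + 171721*(1/34649) = 16412/3299 + 171721/34649 = 1135166967/114307051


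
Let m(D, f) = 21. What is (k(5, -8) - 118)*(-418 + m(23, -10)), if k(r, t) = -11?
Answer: 51213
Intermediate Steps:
(k(5, -8) - 118)*(-418 + m(23, -10)) = (-11 - 118)*(-418 + 21) = -129*(-397) = 51213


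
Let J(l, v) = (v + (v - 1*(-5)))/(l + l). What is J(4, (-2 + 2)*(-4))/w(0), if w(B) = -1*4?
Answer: -5/32 ≈ -0.15625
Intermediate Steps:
w(B) = -4
J(l, v) = (5 + 2*v)/(2*l) (J(l, v) = (v + (v + 5))/((2*l)) = (v + (5 + v))*(1/(2*l)) = (5 + 2*v)*(1/(2*l)) = (5 + 2*v)/(2*l))
J(4, (-2 + 2)*(-4))/w(0) = ((5/2 + (-2 + 2)*(-4))/4)/(-4) = ((5/2 + 0*(-4))/4)*(-¼) = ((5/2 + 0)/4)*(-¼) = ((¼)*(5/2))*(-¼) = (5/8)*(-¼) = -5/32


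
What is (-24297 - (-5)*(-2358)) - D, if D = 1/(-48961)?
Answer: -1766855606/48961 ≈ -36087.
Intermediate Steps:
D = -1/48961 ≈ -2.0424e-5
(-24297 - (-5)*(-2358)) - D = (-24297 - (-5)*(-2358)) - 1*(-1/48961) = (-24297 - 1*11790) + 1/48961 = (-24297 - 11790) + 1/48961 = -36087 + 1/48961 = -1766855606/48961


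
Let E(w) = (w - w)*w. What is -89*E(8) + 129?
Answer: 129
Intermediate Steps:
E(w) = 0 (E(w) = 0*w = 0)
-89*E(8) + 129 = -89*0 + 129 = 0 + 129 = 129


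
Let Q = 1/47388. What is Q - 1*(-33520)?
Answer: 1588445761/47388 ≈ 33520.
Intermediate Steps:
Q = 1/47388 ≈ 2.1102e-5
Q - 1*(-33520) = 1/47388 - 1*(-33520) = 1/47388 + 33520 = 1588445761/47388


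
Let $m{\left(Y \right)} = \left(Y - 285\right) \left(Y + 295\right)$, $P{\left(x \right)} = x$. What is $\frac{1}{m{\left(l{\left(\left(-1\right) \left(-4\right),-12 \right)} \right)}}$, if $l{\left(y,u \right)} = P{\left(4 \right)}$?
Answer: $- \frac{1}{84019} \approx -1.1902 \cdot 10^{-5}$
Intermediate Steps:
$l{\left(y,u \right)} = 4$
$m{\left(Y \right)} = \left(-285 + Y\right) \left(295 + Y\right)$
$\frac{1}{m{\left(l{\left(\left(-1\right) \left(-4\right),-12 \right)} \right)}} = \frac{1}{-84075 + 4^{2} + 10 \cdot 4} = \frac{1}{-84075 + 16 + 40} = \frac{1}{-84019} = - \frac{1}{84019}$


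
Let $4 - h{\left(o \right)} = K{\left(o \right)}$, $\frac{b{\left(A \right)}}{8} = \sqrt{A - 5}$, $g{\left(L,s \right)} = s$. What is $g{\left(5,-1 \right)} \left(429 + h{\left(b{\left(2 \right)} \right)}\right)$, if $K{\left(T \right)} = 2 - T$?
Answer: $-431 - 8 i \sqrt{3} \approx -431.0 - 13.856 i$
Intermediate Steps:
$b{\left(A \right)} = 8 \sqrt{-5 + A}$ ($b{\left(A \right)} = 8 \sqrt{A - 5} = 8 \sqrt{-5 + A}$)
$h{\left(o \right)} = 2 + o$ ($h{\left(o \right)} = 4 - \left(2 - o\right) = 4 + \left(-2 + o\right) = 2 + o$)
$g{\left(5,-1 \right)} \left(429 + h{\left(b{\left(2 \right)} \right)}\right) = - (429 + \left(2 + 8 \sqrt{-5 + 2}\right)) = - (429 + \left(2 + 8 \sqrt{-3}\right)) = - (429 + \left(2 + 8 i \sqrt{3}\right)) = - (431 + 8 i \sqrt{3}) = -431 - 8 i \sqrt{3}$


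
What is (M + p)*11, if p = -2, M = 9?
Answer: 77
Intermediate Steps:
(M + p)*11 = (9 - 2)*11 = 7*11 = 77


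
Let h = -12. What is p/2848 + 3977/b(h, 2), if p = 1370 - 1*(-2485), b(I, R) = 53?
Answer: 11530811/150944 ≈ 76.391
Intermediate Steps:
p = 3855 (p = 1370 + 2485 = 3855)
p/2848 + 3977/b(h, 2) = 3855/2848 + 3977/53 = 11530811/150944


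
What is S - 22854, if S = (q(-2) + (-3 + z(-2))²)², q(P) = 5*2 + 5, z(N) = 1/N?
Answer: -353783/16 ≈ -22111.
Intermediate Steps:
q(P) = 15 (q(P) = 10 + 5 = 15)
S = 11881/16 (S = (15 + (-3 + 1/(-2))²)² = (15 + (-3 - ½)²)² = (15 + (-7/2)²)² = (15 + 49/4)² = (109/4)² = 11881/16 ≈ 742.56)
S - 22854 = 11881/16 - 22854 = -353783/16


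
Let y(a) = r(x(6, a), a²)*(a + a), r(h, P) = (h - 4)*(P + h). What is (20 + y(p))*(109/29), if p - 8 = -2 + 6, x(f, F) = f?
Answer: 786980/29 ≈ 27137.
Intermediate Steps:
r(h, P) = (-4 + h)*(P + h)
p = 12 (p = 8 + (-2 + 6) = 8 + 4 = 12)
y(a) = 2*a*(12 + 2*a²) (y(a) = (6² - 4*a² - 4*6 + a²*6)*(a + a) = (36 - 4*a² - 24 + 6*a²)*(2*a) = (12 + 2*a²)*(2*a) = 2*a*(12 + 2*a²))
(20 + y(p))*(109/29) = (20 + 4*12*(6 + 12²))*(109/29) = (20 + 4*12*(6 + 144))*(109*(1/29)) = (20 + 4*12*150)*(109/29) = (20 + 7200)*(109/29) = 7220*(109/29) = 786980/29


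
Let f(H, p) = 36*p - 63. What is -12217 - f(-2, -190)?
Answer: -5314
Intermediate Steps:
f(H, p) = -63 + 36*p
-12217 - f(-2, -190) = -12217 - (-63 + 36*(-190)) = -12217 - (-63 - 6840) = -12217 - 1*(-6903) = -12217 + 6903 = -5314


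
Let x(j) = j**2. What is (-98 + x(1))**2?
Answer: 9409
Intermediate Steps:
(-98 + x(1))**2 = (-98 + 1**2)**2 = (-98 + 1)**2 = (-97)**2 = 9409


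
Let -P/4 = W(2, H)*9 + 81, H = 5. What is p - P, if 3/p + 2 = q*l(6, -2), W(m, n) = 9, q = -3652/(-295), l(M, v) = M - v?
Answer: 6183511/9542 ≈ 648.03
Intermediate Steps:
q = 3652/295 (q = -3652*(-1/295) = 3652/295 ≈ 12.380)
p = 295/9542 (p = 3/(-2 + 3652*(6 - 1*(-2))/295) = 3/(-2 + 3652*(6 + 2)/295) = 3/(-2 + (3652/295)*8) = 3/(-2 + 29216/295) = 3/(28626/295) = 3*(295/28626) = 295/9542 ≈ 0.030916)
P = -648 (P = -4*(9*9 + 81) = -4*(81 + 81) = -4*162 = -648)
p - P = 295/9542 - 1*(-648) = 295/9542 + 648 = 6183511/9542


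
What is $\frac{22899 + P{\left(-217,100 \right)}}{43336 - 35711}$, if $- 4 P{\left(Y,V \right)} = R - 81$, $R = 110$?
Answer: $\frac{91567}{30500} \approx 3.0022$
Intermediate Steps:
$P{\left(Y,V \right)} = - \frac{29}{4}$ ($P{\left(Y,V \right)} = - \frac{110 - 81}{4} = \left(- \frac{1}{4}\right) 29 = - \frac{29}{4}$)
$\frac{22899 + P{\left(-217,100 \right)}}{43336 - 35711} = \frac{22899 - \frac{29}{4}}{43336 - 35711} = \frac{91567}{4 \cdot 7625} = \frac{91567}{4} \cdot \frac{1}{7625} = \frac{91567}{30500}$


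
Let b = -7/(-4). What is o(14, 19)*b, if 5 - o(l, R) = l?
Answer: -63/4 ≈ -15.750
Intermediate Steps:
o(l, R) = 5 - l
b = 7/4 (b = -7*(-¼) = 7/4 ≈ 1.7500)
o(14, 19)*b = (5 - 1*14)*(7/4) = (5 - 14)*(7/4) = -9*7/4 = -63/4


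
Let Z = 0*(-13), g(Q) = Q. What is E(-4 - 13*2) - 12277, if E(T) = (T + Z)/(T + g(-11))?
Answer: -503327/41 ≈ -12276.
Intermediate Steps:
Z = 0
E(T) = T/(-11 + T) (E(T) = (T + 0)/(T - 11) = T/(-11 + T))
E(-4 - 13*2) - 12277 = (-4 - 13*2)/(-11 + (-4 - 13*2)) - 12277 = (-4 - 26)/(-11 + (-4 - 26)) - 12277 = -30/(-11 - 30) - 12277 = -30/(-41) - 12277 = -30*(-1/41) - 12277 = 30/41 - 12277 = -503327/41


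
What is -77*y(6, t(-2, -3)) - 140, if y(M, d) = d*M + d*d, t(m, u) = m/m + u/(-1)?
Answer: -3220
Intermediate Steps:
t(m, u) = 1 - u (t(m, u) = 1 + u*(-1) = 1 - u)
y(M, d) = d² + M*d (y(M, d) = M*d + d² = d² + M*d)
-77*y(6, t(-2, -3)) - 140 = -77*(1 - 1*(-3))*(6 + (1 - 1*(-3))) - 140 = -77*(1 + 3)*(6 + (1 + 3)) - 140 = -308*(6 + 4) - 140 = -308*10 - 140 = -77*40 - 140 = -3080 - 140 = -3220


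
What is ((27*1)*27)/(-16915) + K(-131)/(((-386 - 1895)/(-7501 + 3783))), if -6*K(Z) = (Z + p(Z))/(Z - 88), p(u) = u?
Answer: -9331077863/25349106555 ≈ -0.36810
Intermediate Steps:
K(Z) = -Z/(3*(-88 + Z)) (K(Z) = -(Z + Z)/(6*(Z - 88)) = -2*Z/(6*(-88 + Z)) = -Z/(3*(-88 + Z)))
((27*1)*27)/(-16915) + K(-131)/(((-386 - 1895)/(-7501 + 3783))) = ((27*1)*27)/(-16915) + (-1*(-131)/(-264 + 3*(-131)))/(((-386 - 1895)/(-7501 + 3783))) = (27*27)*(-1/16915) + (-1*(-131)/(-264 - 393))/((-2281/(-3718))) = 729*(-1/16915) + (-1*(-131)/(-657))/((-2281*(-1/3718))) = -729/16915 + (-1*(-131)*(-1/657))/(2281/3718) = -729/16915 - 131/657*3718/2281 = -729/16915 - 487058/1498617 = -9331077863/25349106555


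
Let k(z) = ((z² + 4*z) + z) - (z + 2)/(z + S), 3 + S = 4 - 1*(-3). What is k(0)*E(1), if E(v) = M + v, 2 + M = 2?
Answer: -½ ≈ -0.50000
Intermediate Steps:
M = 0 (M = -2 + 2 = 0)
S = 4 (S = -3 + (4 - 1*(-3)) = -3 + (4 + 3) = -3 + 7 = 4)
E(v) = v (E(v) = 0 + v = v)
k(z) = z² + 5*z - (2 + z)/(4 + z) (k(z) = ((z² + 4*z) + z) - (z + 2)/(z + 4) = (z² + 5*z) - (2 + z)/(4 + z) = z² + 5*z - (2 + z)/(4 + z))
k(0)*E(1) = ((-2 + 0³ + 9*0² + 19*0)/(4 + 0))*1 = ((-2 + 0 + 9*0 + 0)/4)*1 = ((-2 + 0 + 0 + 0)/4)*1 = ((¼)*(-2))*1 = -½*1 = -½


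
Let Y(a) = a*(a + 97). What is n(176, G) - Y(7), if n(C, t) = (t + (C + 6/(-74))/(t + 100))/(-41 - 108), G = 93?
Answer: -775269174/1064009 ≈ -728.63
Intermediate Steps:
n(C, t) = -t/149 - (-3/37 + C)/(149*(100 + t)) (n(C, t) = (t + (C + 6*(-1/74))/(100 + t))/(-149) = (t + (C - 3/37)/(100 + t))*(-1/149) = (t + (-3/37 + C)/(100 + t))*(-1/149) = -t/149 - (-3/37 + C)/(149*(100 + t)))
Y(a) = a*(97 + a)
n(176, G) - Y(7) = (3 - 3700*93 - 37*176 - 37*93²)/(5513*(100 + 93)) - 7*(97 + 7) = (1/5513)*(3 - 344100 - 6512 - 37*8649)/193 - 7*104 = (1/5513)*(1/193)*(3 - 344100 - 6512 - 320013) - 1*728 = (1/5513)*(1/193)*(-670622) - 728 = -670622/1064009 - 728 = -775269174/1064009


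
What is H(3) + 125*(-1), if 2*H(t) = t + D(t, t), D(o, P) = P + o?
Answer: -241/2 ≈ -120.50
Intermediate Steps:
H(t) = 3*t/2 (H(t) = (t + (t + t))/2 = (t + 2*t)/2 = (3*t)/2 = 3*t/2)
H(3) + 125*(-1) = (3/2)*3 + 125*(-1) = 9/2 - 125 = -241/2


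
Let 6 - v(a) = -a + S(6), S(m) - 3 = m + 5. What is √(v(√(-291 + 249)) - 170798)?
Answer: √(-170806 + I*√42) ≈ 0.0078 + 413.29*I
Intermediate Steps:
S(m) = 8 + m (S(m) = 3 + (m + 5) = 3 + (5 + m) = 8 + m)
v(a) = -8 + a (v(a) = 6 - (-a + (8 + 6)) = 6 - (-a + 14) = 6 - (14 - a) = 6 + (-14 + a) = -8 + a)
√(v(√(-291 + 249)) - 170798) = √((-8 + √(-291 + 249)) - 170798) = √((-8 + √(-42)) - 170798) = √((-8 + I*√42) - 170798) = √(-170806 + I*√42)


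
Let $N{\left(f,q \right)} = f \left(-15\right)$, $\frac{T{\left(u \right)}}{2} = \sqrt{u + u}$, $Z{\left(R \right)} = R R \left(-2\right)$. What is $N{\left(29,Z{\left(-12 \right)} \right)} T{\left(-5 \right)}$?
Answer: $- 870 i \sqrt{10} \approx - 2751.2 i$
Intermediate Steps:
$Z{\left(R \right)} = - 2 R^{2}$ ($Z{\left(R \right)} = R^{2} \left(-2\right) = - 2 R^{2}$)
$T{\left(u \right)} = 2 \sqrt{2} \sqrt{u}$ ($T{\left(u \right)} = 2 \sqrt{u + u} = 2 \sqrt{2 u} = 2 \sqrt{2} \sqrt{u}$)
$N{\left(f,q \right)} = - 15 f$
$N{\left(29,Z{\left(-12 \right)} \right)} T{\left(-5 \right)} = \left(-15\right) 29 \cdot 2 \sqrt{2} \sqrt{-5} = - 435 \cdot 2 \sqrt{2} i \sqrt{5} = - 435 \cdot 2 i \sqrt{10} = - 870 i \sqrt{10}$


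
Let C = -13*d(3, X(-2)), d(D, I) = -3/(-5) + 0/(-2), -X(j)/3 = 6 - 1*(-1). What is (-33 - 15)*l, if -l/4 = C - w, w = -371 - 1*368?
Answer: 701952/5 ≈ 1.4039e+5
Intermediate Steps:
X(j) = -21 (X(j) = -3*(6 - 1*(-1)) = -3*(6 + 1) = -3*7 = -21)
d(D, I) = ⅗ (d(D, I) = -3*(-⅕) + 0*(-½) = ⅗ + 0 = ⅗)
C = -39/5 (C = -13*⅗ = -39/5 ≈ -7.8000)
w = -739 (w = -371 - 368 = -739)
l = -14624/5 (l = -4*(-39/5 - 1*(-739)) = -4*(-39/5 + 739) = -4*3656/5 = -14624/5 ≈ -2924.8)
(-33 - 15)*l = (-33 - 15)*(-14624/5) = -48*(-14624/5) = 701952/5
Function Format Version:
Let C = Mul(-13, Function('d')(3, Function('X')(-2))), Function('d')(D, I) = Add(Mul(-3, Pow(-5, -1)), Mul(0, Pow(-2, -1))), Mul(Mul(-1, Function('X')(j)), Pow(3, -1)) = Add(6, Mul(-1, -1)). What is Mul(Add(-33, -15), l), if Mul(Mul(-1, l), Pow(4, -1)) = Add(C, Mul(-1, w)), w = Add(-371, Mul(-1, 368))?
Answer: Rational(701952, 5) ≈ 1.4039e+5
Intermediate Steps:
Function('X')(j) = -21 (Function('X')(j) = Mul(-3, Add(6, Mul(-1, -1))) = Mul(-3, Add(6, 1)) = Mul(-3, 7) = -21)
Function('d')(D, I) = Rational(3, 5) (Function('d')(D, I) = Add(Mul(-3, Rational(-1, 5)), Mul(0, Rational(-1, 2))) = Add(Rational(3, 5), 0) = Rational(3, 5))
C = Rational(-39, 5) (C = Mul(-13, Rational(3, 5)) = Rational(-39, 5) ≈ -7.8000)
w = -739 (w = Add(-371, -368) = -739)
l = Rational(-14624, 5) (l = Mul(-4, Add(Rational(-39, 5), Mul(-1, -739))) = Mul(-4, Add(Rational(-39, 5), 739)) = Mul(-4, Rational(3656, 5)) = Rational(-14624, 5) ≈ -2924.8)
Mul(Add(-33, -15), l) = Mul(Add(-33, -15), Rational(-14624, 5)) = Mul(-48, Rational(-14624, 5)) = Rational(701952, 5)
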